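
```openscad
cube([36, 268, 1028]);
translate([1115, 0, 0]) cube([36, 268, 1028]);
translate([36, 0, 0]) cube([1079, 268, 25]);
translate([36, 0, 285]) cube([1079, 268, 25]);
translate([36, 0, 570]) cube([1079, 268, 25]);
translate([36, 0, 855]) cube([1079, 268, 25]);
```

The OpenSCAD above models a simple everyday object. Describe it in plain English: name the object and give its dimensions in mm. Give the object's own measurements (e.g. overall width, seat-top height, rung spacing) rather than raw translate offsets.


An open bookshelf. Two side panels, each 36 mm thick, 268 mm deep and 1028 mm tall, stand 1151 mm apart (outside-to-outside). Between them sit 4 shelves, each 25 mm thick and 268 mm deep, spanning the full gap between the sides. The bottom shelf rests on the floor (its underside at z = 0) and the clear gap between one shelf's top and the next shelf's underside is 260 mm.


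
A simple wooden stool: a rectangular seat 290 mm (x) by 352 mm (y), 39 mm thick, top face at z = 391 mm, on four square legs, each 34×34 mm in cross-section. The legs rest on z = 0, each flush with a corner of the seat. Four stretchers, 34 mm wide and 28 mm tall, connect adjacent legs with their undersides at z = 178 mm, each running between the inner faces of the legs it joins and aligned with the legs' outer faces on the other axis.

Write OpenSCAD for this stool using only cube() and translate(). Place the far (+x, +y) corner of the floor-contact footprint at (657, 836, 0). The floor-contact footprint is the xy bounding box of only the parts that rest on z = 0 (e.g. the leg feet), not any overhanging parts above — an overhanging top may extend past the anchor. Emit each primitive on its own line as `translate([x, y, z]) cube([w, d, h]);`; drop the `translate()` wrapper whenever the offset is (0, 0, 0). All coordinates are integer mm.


// leg_h = 391 - 39 = 352
// stretcher span = 290 - 2*34 = 222
translate([367, 484, 352]) cube([290, 352, 39]);
translate([367, 484, 0]) cube([34, 34, 352]);
translate([623, 484, 0]) cube([34, 34, 352]);
translate([367, 802, 0]) cube([34, 34, 352]);
translate([623, 802, 0]) cube([34, 34, 352]);
translate([401, 484, 178]) cube([222, 34, 28]);
translate([401, 802, 178]) cube([222, 34, 28]);
translate([367, 518, 178]) cube([34, 284, 28]);
translate([623, 518, 178]) cube([34, 284, 28]);


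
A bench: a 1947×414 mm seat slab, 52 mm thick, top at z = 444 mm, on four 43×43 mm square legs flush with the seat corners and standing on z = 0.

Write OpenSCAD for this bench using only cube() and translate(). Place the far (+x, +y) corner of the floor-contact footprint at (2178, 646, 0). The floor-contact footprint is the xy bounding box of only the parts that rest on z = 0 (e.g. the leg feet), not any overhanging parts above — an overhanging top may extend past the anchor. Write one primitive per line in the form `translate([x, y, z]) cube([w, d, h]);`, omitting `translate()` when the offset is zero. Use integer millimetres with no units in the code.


translate([231, 232, 392]) cube([1947, 414, 52]);
translate([231, 232, 0]) cube([43, 43, 392]);
translate([231, 603, 0]) cube([43, 43, 392]);
translate([2135, 232, 0]) cube([43, 43, 392]);
translate([2135, 603, 0]) cube([43, 43, 392]);


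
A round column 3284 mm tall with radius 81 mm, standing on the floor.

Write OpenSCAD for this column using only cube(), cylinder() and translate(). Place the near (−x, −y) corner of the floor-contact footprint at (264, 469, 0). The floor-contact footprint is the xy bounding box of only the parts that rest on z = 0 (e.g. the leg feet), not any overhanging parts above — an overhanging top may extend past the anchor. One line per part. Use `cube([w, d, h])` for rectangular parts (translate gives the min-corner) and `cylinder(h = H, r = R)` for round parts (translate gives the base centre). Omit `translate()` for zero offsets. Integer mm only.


translate([345, 550, 0]) cylinder(h = 3284, r = 81);


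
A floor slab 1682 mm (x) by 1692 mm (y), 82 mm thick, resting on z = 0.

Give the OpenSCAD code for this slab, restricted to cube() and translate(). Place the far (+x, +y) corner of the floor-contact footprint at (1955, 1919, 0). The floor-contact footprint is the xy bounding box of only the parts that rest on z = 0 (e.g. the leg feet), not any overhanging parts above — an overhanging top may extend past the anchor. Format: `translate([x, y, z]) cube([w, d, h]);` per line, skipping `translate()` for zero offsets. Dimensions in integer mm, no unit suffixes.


translate([273, 227, 0]) cube([1682, 1692, 82]);


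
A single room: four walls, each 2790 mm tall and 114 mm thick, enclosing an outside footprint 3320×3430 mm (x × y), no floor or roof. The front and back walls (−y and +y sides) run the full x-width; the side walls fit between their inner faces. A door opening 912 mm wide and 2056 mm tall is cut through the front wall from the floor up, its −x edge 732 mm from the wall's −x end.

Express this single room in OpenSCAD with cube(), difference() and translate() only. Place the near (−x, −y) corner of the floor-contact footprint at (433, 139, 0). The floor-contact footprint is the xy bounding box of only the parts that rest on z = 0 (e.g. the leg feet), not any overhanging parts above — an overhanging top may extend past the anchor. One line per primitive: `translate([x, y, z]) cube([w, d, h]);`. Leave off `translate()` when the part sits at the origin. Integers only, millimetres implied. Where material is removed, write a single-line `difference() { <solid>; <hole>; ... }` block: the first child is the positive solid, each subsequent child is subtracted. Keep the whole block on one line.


difference() { translate([433, 139, 0]) cube([3320, 114, 2790]); translate([1165, 139, 0]) cube([912, 114, 2056]); }
translate([433, 3455, 0]) cube([3320, 114, 2790]);
translate([433, 253, 0]) cube([114, 3202, 2790]);
translate([3639, 253, 0]) cube([114, 3202, 2790]);


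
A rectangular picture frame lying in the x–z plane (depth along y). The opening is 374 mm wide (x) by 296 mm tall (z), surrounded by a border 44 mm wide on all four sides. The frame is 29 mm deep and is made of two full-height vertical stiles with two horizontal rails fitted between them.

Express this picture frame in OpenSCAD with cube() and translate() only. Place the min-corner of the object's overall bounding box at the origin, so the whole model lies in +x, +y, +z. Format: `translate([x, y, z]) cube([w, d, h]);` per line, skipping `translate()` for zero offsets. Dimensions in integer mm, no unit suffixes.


cube([44, 29, 384]);
translate([418, 0, 0]) cube([44, 29, 384]);
translate([44, 0, 0]) cube([374, 29, 44]);
translate([44, 0, 340]) cube([374, 29, 44]);


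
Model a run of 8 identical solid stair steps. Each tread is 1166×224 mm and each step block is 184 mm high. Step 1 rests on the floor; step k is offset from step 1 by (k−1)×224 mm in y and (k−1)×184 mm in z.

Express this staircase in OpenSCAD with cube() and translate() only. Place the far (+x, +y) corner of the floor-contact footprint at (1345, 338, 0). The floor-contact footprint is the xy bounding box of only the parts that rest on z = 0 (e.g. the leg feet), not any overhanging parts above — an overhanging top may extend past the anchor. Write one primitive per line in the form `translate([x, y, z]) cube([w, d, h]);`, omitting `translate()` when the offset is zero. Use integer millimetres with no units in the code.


translate([179, 114, 0]) cube([1166, 224, 184]);
translate([179, 338, 184]) cube([1166, 224, 184]);
translate([179, 562, 368]) cube([1166, 224, 184]);
translate([179, 786, 552]) cube([1166, 224, 184]);
translate([179, 1010, 736]) cube([1166, 224, 184]);
translate([179, 1234, 920]) cube([1166, 224, 184]);
translate([179, 1458, 1104]) cube([1166, 224, 184]);
translate([179, 1682, 1288]) cube([1166, 224, 184]);


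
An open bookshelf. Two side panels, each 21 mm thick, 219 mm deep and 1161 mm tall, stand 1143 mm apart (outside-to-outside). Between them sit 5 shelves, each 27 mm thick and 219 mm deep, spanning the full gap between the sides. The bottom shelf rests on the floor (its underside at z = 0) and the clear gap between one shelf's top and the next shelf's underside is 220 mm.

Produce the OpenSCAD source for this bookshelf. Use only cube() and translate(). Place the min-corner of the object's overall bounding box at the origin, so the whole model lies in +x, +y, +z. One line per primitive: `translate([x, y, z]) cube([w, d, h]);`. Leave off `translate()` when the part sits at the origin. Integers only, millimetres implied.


cube([21, 219, 1161]);
translate([1122, 0, 0]) cube([21, 219, 1161]);
translate([21, 0, 0]) cube([1101, 219, 27]);
translate([21, 0, 247]) cube([1101, 219, 27]);
translate([21, 0, 494]) cube([1101, 219, 27]);
translate([21, 0, 741]) cube([1101, 219, 27]);
translate([21, 0, 988]) cube([1101, 219, 27]);


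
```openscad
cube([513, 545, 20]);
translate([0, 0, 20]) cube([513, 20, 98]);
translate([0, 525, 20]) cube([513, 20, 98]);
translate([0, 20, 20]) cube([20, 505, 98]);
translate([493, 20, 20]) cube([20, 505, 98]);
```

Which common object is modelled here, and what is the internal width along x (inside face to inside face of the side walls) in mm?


An open box. The internal width is 473 mm.

A 513×545 base slab with four walls standing on it — an open box. The base is 513 mm wide and the walls are 20 mm thick, so the internal width is 513 − 2 × 20 = 473 mm.


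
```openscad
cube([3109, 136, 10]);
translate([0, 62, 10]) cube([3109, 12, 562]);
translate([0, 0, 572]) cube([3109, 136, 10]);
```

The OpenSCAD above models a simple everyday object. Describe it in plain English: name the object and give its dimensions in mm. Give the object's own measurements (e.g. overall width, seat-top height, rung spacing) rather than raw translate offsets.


An I-beam lying along x, 3109 mm long. Overall section height 582 mm. Two flanges 136 mm wide (y) and 10 mm thick, one on the floor and one at the top; a web 12 mm thick runs between them, centred on the flange width.


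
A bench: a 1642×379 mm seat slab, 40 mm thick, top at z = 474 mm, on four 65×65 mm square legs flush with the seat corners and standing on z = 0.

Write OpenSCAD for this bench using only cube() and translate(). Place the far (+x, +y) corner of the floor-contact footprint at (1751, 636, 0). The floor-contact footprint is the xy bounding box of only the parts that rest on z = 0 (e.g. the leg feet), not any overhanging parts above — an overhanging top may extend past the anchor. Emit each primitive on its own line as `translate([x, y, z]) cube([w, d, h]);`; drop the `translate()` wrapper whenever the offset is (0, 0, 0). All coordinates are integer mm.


translate([109, 257, 434]) cube([1642, 379, 40]);
translate([109, 257, 0]) cube([65, 65, 434]);
translate([109, 571, 0]) cube([65, 65, 434]);
translate([1686, 257, 0]) cube([65, 65, 434]);
translate([1686, 571, 0]) cube([65, 65, 434]);


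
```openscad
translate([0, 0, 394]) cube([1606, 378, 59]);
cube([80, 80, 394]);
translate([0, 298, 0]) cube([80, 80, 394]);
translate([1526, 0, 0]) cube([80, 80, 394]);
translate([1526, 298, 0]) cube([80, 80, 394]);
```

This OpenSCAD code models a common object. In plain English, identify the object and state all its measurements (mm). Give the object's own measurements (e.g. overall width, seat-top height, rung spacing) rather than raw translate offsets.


A bench: a 1606×378 mm seat slab, 59 mm thick, top at z = 453 mm, on four 80×80 mm square legs flush with the seat corners and standing on z = 0.


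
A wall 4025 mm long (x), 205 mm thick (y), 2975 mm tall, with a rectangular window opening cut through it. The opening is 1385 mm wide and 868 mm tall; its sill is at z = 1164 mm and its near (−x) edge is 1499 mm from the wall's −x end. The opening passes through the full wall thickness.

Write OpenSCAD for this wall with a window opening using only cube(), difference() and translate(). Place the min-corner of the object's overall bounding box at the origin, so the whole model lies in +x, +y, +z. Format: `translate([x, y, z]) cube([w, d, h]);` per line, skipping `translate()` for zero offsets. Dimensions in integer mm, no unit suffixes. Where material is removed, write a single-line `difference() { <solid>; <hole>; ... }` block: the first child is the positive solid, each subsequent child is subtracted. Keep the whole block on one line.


difference() { cube([4025, 205, 2975]); translate([1499, 0, 1164]) cube([1385, 205, 868]); }


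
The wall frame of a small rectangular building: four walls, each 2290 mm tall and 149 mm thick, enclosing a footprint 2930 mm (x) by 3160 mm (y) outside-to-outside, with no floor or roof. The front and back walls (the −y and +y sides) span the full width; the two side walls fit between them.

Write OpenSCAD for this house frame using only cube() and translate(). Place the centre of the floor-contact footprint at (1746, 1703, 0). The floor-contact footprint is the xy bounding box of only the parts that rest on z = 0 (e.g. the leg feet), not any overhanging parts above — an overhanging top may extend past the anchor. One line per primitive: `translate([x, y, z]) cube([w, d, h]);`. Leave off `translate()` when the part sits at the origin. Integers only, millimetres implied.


translate([281, 123, 0]) cube([2930, 149, 2290]);
translate([281, 3134, 0]) cube([2930, 149, 2290]);
translate([281, 272, 0]) cube([149, 2862, 2290]);
translate([3062, 272, 0]) cube([149, 2862, 2290]);


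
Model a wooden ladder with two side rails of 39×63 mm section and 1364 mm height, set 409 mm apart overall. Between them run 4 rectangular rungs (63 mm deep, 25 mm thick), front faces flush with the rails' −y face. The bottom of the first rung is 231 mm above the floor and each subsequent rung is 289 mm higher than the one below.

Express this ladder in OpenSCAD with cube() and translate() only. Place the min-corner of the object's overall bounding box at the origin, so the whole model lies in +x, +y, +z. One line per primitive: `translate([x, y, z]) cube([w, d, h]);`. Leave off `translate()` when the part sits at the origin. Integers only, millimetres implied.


cube([39, 63, 1364]);
translate([370, 0, 0]) cube([39, 63, 1364]);
translate([39, 0, 231]) cube([331, 63, 25]);
translate([39, 0, 520]) cube([331, 63, 25]);
translate([39, 0, 809]) cube([331, 63, 25]);
translate([39, 0, 1098]) cube([331, 63, 25]);


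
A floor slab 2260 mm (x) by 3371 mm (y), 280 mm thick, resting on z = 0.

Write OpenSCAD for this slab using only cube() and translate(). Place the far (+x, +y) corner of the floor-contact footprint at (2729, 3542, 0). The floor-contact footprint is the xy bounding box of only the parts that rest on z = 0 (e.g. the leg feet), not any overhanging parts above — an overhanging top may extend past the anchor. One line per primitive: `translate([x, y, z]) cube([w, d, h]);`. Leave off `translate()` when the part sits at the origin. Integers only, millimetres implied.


translate([469, 171, 0]) cube([2260, 3371, 280]);


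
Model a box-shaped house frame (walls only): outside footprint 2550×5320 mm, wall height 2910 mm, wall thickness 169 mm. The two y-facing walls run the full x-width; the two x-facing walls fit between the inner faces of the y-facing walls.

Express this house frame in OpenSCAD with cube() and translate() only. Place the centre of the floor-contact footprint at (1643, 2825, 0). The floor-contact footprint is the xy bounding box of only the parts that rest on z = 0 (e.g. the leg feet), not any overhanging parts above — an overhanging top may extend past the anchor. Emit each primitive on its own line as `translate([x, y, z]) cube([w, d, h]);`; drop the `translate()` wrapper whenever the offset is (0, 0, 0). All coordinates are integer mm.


translate([368, 165, 0]) cube([2550, 169, 2910]);
translate([368, 5316, 0]) cube([2550, 169, 2910]);
translate([368, 334, 0]) cube([169, 4982, 2910]);
translate([2749, 334, 0]) cube([169, 4982, 2910]);


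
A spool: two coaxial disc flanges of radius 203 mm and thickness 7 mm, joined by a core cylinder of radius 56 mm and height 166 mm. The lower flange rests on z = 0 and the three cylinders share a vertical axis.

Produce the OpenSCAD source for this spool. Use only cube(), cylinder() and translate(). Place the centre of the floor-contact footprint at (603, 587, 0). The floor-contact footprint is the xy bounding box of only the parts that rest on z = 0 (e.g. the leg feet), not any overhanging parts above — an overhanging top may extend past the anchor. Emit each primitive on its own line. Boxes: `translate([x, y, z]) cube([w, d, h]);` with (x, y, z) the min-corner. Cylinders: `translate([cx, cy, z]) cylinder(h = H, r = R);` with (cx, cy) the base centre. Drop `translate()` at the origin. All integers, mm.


translate([603, 587, 0]) cylinder(h = 7, r = 203);
translate([603, 587, 7]) cylinder(h = 166, r = 56);
translate([603, 587, 173]) cylinder(h = 7, r = 203);


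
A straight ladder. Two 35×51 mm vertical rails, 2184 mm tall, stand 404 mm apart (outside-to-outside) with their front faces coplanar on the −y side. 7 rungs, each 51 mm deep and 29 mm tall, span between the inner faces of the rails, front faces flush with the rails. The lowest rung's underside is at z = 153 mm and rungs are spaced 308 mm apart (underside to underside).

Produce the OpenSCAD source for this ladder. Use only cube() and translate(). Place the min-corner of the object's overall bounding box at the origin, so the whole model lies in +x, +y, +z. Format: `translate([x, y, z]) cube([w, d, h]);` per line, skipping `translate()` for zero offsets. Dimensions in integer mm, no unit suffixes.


cube([35, 51, 2184]);
translate([369, 0, 0]) cube([35, 51, 2184]);
translate([35, 0, 153]) cube([334, 51, 29]);
translate([35, 0, 461]) cube([334, 51, 29]);
translate([35, 0, 769]) cube([334, 51, 29]);
translate([35, 0, 1077]) cube([334, 51, 29]);
translate([35, 0, 1385]) cube([334, 51, 29]);
translate([35, 0, 1693]) cube([334, 51, 29]);
translate([35, 0, 2001]) cube([334, 51, 29]);


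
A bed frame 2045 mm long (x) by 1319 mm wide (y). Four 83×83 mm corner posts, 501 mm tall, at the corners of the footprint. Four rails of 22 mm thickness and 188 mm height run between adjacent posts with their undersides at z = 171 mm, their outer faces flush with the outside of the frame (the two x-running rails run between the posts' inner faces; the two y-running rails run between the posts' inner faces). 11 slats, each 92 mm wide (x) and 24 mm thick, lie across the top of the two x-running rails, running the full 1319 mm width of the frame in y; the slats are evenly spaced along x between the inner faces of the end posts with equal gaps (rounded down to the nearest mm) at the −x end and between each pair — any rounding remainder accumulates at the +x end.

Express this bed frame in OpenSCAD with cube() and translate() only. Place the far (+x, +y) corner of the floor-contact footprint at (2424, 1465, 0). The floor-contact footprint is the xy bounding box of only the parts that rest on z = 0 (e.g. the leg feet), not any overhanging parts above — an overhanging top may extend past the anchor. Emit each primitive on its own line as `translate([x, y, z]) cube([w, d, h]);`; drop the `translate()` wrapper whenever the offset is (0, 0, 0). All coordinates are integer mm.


translate([379, 146, 0]) cube([83, 83, 501]);
translate([379, 1382, 0]) cube([83, 83, 501]);
translate([2341, 146, 0]) cube([83, 83, 501]);
translate([2341, 1382, 0]) cube([83, 83, 501]);
translate([462, 146, 171]) cube([1879, 22, 188]);
translate([462, 1443, 171]) cube([1879, 22, 188]);
translate([379, 229, 171]) cube([22, 1153, 188]);
translate([2402, 229, 171]) cube([22, 1153, 188]);
translate([534, 146, 359]) cube([92, 1319, 24]);
translate([698, 146, 359]) cube([92, 1319, 24]);
translate([862, 146, 359]) cube([92, 1319, 24]);
translate([1026, 146, 359]) cube([92, 1319, 24]);
translate([1190, 146, 359]) cube([92, 1319, 24]);
translate([1354, 146, 359]) cube([92, 1319, 24]);
translate([1518, 146, 359]) cube([92, 1319, 24]);
translate([1682, 146, 359]) cube([92, 1319, 24]);
translate([1846, 146, 359]) cube([92, 1319, 24]);
translate([2010, 146, 359]) cube([92, 1319, 24]);
translate([2174, 146, 359]) cube([92, 1319, 24]);


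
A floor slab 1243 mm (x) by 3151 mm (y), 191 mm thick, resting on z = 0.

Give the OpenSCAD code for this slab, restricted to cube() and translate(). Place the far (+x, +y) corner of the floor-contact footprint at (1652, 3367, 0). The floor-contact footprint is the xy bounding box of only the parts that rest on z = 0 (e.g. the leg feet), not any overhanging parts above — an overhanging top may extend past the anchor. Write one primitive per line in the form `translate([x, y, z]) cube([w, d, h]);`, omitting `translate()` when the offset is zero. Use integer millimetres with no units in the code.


translate([409, 216, 0]) cube([1243, 3151, 191]);


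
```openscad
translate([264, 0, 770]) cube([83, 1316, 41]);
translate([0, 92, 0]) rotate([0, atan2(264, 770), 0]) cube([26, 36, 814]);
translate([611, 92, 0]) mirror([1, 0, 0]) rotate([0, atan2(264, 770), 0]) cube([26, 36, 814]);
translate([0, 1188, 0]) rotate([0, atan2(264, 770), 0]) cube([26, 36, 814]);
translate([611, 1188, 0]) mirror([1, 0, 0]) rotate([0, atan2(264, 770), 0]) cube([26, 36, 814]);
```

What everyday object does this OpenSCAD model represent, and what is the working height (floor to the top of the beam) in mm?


A sawhorse. The overall height is 811 mm.

A beam across two mirrored pairs of raked legs — a sawhorse. The beam's underside is at z = 770 (matching the legs' vertical rise in atan2(264, 770)) and the beam is 41 mm tall, so its top is at 770 + 41 = 811 mm. The raked legs top out at the beam's underside, so that is the highest point.


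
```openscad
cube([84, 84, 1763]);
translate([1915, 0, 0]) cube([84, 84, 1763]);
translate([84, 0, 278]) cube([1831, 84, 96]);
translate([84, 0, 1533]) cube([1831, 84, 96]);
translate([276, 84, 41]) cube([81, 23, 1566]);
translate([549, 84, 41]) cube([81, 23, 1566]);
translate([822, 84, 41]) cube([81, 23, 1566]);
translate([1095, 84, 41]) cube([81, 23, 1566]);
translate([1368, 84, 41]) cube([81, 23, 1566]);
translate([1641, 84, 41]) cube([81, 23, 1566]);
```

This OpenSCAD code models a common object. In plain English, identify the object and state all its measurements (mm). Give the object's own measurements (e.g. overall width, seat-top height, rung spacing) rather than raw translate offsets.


A fence section. Two 84×84 mm posts, 1763 mm tall, stand on the floor with a clear span of 1831 mm between their inner faces. Two horizontal rails of 84×96 mm section span the gap between the posts with their undersides at z = 278 mm and z = 1533 mm, flush with the posts' −y face. 6 pickets, each 81 mm wide, 23 mm thick and 1566 mm tall, are fixed to the +y face of the rails with their bottoms at z = 41 mm, spaced across the span with a 192 mm gap after the −x post and between neighbouring pickets, with 193 mm left before the +x post.


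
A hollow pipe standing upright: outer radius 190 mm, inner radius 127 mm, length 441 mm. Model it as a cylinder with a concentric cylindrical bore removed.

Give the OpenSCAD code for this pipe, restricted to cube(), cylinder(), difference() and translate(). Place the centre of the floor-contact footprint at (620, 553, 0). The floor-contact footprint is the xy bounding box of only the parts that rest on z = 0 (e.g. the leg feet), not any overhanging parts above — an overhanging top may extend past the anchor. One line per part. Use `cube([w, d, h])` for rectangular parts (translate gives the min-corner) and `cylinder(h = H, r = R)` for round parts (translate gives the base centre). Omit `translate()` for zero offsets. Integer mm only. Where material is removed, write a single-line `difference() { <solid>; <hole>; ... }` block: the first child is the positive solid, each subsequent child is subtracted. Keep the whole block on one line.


difference() { translate([620, 553, 0]) cylinder(h = 441, r = 190); translate([620, 553, 0]) cylinder(h = 441, r = 127); }


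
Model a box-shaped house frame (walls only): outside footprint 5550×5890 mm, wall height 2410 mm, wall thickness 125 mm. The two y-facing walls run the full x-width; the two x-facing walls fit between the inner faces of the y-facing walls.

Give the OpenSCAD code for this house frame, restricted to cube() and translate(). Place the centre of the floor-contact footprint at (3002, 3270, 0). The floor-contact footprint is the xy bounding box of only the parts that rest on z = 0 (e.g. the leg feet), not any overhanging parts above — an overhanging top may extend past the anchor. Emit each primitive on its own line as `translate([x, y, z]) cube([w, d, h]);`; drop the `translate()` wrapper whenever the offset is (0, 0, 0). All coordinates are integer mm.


translate([227, 325, 0]) cube([5550, 125, 2410]);
translate([227, 6090, 0]) cube([5550, 125, 2410]);
translate([227, 450, 0]) cube([125, 5640, 2410]);
translate([5652, 450, 0]) cube([125, 5640, 2410]);


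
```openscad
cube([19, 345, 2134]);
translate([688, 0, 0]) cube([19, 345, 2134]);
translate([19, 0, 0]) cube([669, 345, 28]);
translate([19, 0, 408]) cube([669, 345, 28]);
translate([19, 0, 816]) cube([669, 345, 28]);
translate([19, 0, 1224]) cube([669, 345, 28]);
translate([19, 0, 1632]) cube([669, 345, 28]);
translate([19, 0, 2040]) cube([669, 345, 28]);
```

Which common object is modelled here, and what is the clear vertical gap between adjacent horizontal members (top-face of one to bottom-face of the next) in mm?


A bookshelf. The clear shelf gap is 380 mm.

Two tall side panels with 6 horizontal boards between them — a bookshelf. The first two shelf undersides are at z = 0 and z = 408; with shelf thickness 28, the clear gap is 408 − 0 − 28 = 380 mm.


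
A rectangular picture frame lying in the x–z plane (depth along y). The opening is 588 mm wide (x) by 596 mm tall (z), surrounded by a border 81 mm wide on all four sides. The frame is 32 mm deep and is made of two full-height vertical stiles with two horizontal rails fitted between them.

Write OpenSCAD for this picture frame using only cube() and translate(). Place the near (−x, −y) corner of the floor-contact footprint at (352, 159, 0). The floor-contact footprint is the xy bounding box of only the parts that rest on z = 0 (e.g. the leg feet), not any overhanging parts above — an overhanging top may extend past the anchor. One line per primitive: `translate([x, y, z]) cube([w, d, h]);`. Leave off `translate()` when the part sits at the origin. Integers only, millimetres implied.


translate([352, 159, 0]) cube([81, 32, 758]);
translate([1021, 159, 0]) cube([81, 32, 758]);
translate([433, 159, 0]) cube([588, 32, 81]);
translate([433, 159, 677]) cube([588, 32, 81]);


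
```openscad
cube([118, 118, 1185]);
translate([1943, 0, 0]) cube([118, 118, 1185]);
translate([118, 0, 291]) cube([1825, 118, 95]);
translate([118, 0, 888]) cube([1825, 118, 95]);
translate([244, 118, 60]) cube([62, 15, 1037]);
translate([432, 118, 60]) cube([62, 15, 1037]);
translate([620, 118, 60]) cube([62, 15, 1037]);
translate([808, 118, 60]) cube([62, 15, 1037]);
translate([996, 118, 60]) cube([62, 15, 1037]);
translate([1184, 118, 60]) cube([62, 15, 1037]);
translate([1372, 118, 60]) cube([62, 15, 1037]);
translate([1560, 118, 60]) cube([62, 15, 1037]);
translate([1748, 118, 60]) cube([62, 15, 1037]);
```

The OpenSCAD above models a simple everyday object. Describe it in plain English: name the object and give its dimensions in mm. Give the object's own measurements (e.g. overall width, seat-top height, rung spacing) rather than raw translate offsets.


A fence section. Two 118×118 mm posts, 1185 mm tall, stand on the floor with a clear span of 1825 mm between their inner faces. Two horizontal rails of 118×95 mm section span the gap between the posts with their undersides at z = 291 mm and z = 888 mm, flush with the posts' −y face. 9 pickets, each 62 mm wide, 15 mm thick and 1037 mm tall, are fixed to the +y face of the rails with their bottoms at z = 60 mm, spaced across the span with a 126 mm gap after the −x post and between neighbouring pickets, with 133 mm left before the +x post.


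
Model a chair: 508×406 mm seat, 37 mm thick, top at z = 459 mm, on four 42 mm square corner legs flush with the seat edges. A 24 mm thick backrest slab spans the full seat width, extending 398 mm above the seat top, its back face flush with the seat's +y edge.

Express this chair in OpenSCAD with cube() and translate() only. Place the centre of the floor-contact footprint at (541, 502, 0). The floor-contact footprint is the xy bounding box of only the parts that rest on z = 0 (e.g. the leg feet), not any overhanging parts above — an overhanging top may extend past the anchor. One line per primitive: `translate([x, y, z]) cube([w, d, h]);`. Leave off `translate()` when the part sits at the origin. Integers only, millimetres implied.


translate([287, 299, 422]) cube([508, 406, 37]);
translate([287, 299, 0]) cube([42, 42, 422]);
translate([753, 299, 0]) cube([42, 42, 422]);
translate([287, 663, 0]) cube([42, 42, 422]);
translate([753, 663, 0]) cube([42, 42, 422]);
translate([287, 681, 459]) cube([508, 24, 398]);


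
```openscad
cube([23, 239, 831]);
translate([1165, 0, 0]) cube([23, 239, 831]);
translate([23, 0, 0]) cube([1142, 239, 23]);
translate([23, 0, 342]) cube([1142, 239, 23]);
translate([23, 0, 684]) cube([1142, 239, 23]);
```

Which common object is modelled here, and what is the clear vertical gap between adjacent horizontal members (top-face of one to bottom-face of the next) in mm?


A bookshelf. The clear shelf gap is 319 mm.

Two tall side panels with 3 horizontal boards between them — a bookshelf. The first two shelf undersides are at z = 0 and z = 342; with shelf thickness 23, the clear gap is 342 − 0 − 23 = 319 mm.


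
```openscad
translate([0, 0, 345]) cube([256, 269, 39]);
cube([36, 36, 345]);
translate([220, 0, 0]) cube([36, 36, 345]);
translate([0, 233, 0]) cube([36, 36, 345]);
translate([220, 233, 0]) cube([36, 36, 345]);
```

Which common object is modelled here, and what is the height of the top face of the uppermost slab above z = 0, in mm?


A stool. The seat height is 384 mm.

A 256×269×39 slab at z = 345 on four corner posts — a stool. The seat top is 345 + 39 = 384 mm.


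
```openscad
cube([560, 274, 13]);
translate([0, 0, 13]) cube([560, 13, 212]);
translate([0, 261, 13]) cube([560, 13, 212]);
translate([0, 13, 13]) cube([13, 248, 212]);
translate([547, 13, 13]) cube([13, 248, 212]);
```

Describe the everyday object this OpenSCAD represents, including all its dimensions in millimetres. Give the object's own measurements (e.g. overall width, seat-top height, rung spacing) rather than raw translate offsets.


An open-topped rectangular box: outside dimensions 560×274×225 mm, with a uniform wall and base thickness of 13 mm. The base is a full 560×274 slab on the floor; four walls sit on top of the base. The front and back walls (the −y and +y sides) span the full width; the two side walls fit between them.


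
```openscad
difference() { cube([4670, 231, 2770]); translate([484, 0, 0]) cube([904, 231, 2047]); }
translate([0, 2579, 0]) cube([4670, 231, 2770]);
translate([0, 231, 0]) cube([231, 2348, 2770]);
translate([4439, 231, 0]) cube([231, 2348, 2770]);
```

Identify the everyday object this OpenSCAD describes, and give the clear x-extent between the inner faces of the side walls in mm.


A single room. The interior width is 4208 mm.

Four walls enclosing a rectangle with a door in the front wall — a room. Outside width 4670 minus two 231 mm walls gives 4208 mm.


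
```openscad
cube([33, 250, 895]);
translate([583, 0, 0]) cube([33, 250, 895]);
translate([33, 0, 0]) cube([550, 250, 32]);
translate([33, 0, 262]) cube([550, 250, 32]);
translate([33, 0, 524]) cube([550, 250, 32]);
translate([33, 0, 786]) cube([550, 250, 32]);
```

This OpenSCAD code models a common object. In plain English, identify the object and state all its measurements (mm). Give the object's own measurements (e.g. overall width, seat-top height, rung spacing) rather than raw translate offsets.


An open bookshelf. Two side panels, each 33 mm thick, 250 mm deep and 895 mm tall, stand 616 mm apart (outside-to-outside). Between them sit 4 shelves, each 32 mm thick and 250 mm deep, spanning the full gap between the sides. The bottom shelf rests on the floor (its underside at z = 0) and the clear gap between one shelf's top and the next shelf's underside is 230 mm.


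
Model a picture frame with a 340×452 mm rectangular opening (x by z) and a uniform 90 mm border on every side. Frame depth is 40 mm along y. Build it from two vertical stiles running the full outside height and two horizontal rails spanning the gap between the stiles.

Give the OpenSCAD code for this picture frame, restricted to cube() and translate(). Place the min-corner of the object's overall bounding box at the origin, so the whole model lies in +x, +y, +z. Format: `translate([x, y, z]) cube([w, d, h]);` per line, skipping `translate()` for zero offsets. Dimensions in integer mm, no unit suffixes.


cube([90, 40, 632]);
translate([430, 0, 0]) cube([90, 40, 632]);
translate([90, 0, 0]) cube([340, 40, 90]);
translate([90, 0, 542]) cube([340, 40, 90]);


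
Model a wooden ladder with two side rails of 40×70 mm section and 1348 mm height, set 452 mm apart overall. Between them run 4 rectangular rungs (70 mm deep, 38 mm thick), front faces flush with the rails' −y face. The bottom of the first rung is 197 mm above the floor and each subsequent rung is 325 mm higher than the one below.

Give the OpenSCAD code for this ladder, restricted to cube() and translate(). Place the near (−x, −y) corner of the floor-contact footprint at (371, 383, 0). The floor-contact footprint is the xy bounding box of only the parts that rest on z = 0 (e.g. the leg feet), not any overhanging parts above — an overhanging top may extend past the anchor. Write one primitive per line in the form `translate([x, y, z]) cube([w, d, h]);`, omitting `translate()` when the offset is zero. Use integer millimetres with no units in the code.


translate([371, 383, 0]) cube([40, 70, 1348]);
translate([783, 383, 0]) cube([40, 70, 1348]);
translate([411, 383, 197]) cube([372, 70, 38]);
translate([411, 383, 522]) cube([372, 70, 38]);
translate([411, 383, 847]) cube([372, 70, 38]);
translate([411, 383, 1172]) cube([372, 70, 38]);


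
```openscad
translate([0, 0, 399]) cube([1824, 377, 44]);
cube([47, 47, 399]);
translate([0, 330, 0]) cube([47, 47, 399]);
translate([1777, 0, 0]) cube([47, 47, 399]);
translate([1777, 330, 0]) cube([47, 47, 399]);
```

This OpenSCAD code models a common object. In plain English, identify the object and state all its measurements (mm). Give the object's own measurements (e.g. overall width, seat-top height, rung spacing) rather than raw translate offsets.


A bench: a 1824×377 mm seat slab, 44 mm thick, top at z = 443 mm, on four 47×47 mm square legs flush with the seat corners and standing on z = 0.


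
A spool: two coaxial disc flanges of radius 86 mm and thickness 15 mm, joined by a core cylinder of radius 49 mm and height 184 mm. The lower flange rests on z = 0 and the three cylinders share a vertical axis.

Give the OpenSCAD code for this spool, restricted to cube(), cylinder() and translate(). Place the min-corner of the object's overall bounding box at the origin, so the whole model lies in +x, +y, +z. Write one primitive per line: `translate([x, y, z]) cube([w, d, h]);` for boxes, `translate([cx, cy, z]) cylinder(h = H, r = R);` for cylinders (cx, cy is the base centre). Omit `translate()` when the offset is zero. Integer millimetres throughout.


translate([86, 86, 0]) cylinder(h = 15, r = 86);
translate([86, 86, 15]) cylinder(h = 184, r = 49);
translate([86, 86, 199]) cylinder(h = 15, r = 86);


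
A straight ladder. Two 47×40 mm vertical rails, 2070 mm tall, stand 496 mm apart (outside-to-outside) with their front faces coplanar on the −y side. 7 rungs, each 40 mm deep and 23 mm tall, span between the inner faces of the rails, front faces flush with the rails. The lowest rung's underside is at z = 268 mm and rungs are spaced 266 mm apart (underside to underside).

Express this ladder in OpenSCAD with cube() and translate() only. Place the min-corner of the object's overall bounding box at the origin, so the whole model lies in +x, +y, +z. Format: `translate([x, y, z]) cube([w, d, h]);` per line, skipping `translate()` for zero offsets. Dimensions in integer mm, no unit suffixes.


// rung span = 496 - 2*47 = 402
// rung[k] z = 268 + k*266
cube([47, 40, 2070]);
translate([449, 0, 0]) cube([47, 40, 2070]);
translate([47, 0, 268]) cube([402, 40, 23]);
translate([47, 0, 534]) cube([402, 40, 23]);
translate([47, 0, 800]) cube([402, 40, 23]);
translate([47, 0, 1066]) cube([402, 40, 23]);
translate([47, 0, 1332]) cube([402, 40, 23]);
translate([47, 0, 1598]) cube([402, 40, 23]);
translate([47, 0, 1864]) cube([402, 40, 23]);


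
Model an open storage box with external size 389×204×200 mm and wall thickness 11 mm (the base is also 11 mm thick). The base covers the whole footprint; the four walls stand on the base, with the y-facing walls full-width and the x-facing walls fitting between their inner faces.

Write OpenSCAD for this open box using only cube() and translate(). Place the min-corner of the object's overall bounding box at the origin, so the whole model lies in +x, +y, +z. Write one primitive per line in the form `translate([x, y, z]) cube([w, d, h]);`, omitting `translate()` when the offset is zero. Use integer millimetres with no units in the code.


cube([389, 204, 11]);
translate([0, 0, 11]) cube([389, 11, 189]);
translate([0, 193, 11]) cube([389, 11, 189]);
translate([0, 11, 11]) cube([11, 182, 189]);
translate([378, 11, 11]) cube([11, 182, 189]);


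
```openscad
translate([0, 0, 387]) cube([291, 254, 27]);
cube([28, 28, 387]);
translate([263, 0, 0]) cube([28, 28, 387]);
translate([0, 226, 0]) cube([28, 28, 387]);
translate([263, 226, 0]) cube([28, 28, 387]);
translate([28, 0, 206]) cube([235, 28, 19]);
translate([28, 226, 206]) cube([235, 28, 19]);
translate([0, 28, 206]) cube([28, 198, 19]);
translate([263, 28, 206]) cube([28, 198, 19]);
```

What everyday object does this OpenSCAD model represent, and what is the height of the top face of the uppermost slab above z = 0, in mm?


A stool. The seat height is 414 mm.

A 291×254×27 slab at z = 387 on four corner posts — a stool. The seat top is 387 + 27 = 414 mm.


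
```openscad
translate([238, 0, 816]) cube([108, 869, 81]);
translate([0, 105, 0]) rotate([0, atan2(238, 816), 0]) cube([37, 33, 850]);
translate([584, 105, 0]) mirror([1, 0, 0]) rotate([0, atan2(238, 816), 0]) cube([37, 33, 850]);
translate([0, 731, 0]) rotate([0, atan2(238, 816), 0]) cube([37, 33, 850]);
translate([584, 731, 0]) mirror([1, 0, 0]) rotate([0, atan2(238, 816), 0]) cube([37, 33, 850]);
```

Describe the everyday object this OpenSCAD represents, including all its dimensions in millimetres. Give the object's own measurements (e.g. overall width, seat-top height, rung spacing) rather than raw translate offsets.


A sawhorse. A 108×869×81 mm beam (x, y, z) sits on two A-frame leg pairs. Each pair is two raked legs of 37×33 mm section (33 mm along y) splaying symmetrically in x. Each leg rises 816 mm vertically over 238 mm of horizontal reach and is 850 mm long along its own axis. Every leg's outer bottom edge rests on the floor and its outer top edge meets a bottom edge of the beam — the left legs (tilting toward +x) meet the beam's −x bottom edge, the right legs (their mirror images, tilting toward −x) meet its +x bottom edge — so the leg tops tuck under the beam, the beam's underside is 816 mm above the floor, and the feet are 584 mm apart outside-to-outside with the beam centred between them. The two leg pairs are set in 105 mm from either end of the beam.


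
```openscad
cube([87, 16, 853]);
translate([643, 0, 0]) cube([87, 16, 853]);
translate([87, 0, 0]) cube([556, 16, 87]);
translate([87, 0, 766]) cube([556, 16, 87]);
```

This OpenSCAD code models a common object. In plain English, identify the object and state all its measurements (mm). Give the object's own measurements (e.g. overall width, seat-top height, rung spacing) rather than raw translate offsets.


A rectangular picture frame lying in the x–z plane (depth along y). The opening is 556 mm wide (x) by 679 mm tall (z), surrounded by a border 87 mm wide on all four sides. The frame is 16 mm deep and is made of two full-height vertical stiles with two horizontal rails fitted between them.
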